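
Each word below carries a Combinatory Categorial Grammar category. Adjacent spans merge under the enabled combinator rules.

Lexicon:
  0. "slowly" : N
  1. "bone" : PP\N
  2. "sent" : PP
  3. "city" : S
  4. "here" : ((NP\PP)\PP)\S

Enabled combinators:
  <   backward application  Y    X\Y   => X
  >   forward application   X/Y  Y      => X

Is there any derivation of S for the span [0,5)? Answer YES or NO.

NO

N PP\N PP S ((NP\PP)\PP)\S
CKY chart[0,5] = {NP}; S ∉ chart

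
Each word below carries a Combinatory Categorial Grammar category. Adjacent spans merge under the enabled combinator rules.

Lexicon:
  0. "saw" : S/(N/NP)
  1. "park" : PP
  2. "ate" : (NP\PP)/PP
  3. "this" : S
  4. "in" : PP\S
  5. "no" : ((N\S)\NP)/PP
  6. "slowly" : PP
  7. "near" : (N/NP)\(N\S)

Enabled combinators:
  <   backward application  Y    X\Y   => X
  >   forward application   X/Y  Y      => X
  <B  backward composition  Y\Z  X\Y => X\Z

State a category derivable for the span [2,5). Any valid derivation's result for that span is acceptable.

[0,8] S   >
  [0,1] "saw" : S/(N/NP)
  [1,8] N/NP   <
    [1,7] N\S   <
      [1,5] NP   <
        [1,2] "park" : PP
        [2,5] NP\PP   >
          [2,3] "ate" : (NP\PP)/PP
          [3,5] PP   <
            [3,4] "this" : S
            [4,5] "in" : PP\S
      [5,7] (N\S)\NP   >
        [5,6] "no" : ((N\S)\NP)/PP
        [6,7] "slowly" : PP
    [7,8] "near" : (N/NP)\(N\S)

NP\PP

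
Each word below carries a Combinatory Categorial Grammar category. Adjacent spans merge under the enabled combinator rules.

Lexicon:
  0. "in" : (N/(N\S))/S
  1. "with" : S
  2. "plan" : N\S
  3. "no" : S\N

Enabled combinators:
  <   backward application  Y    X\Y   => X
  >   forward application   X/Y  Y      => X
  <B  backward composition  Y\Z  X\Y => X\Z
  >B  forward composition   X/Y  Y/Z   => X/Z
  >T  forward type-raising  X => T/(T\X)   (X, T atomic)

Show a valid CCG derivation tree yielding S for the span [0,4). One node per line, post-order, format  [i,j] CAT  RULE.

[0,1] (N/(N\S))/S  lex  "in"
[1,2] S  lex  "with"
[0,2] N/(N\S)  >  k=1
[2,3] N\S  lex  "plan"
[0,3] N  >  k=2
[3,4] S\N  lex  "no"
[0,4] S  <  k=3

[0,4] S   <
  [0,3] N   >
    [0,2] N/(N\S)   >
      [0,1] "in" : (N/(N\S))/S
      [1,2] "with" : S
    [2,3] "plan" : N\S
  [3,4] "no" : S\N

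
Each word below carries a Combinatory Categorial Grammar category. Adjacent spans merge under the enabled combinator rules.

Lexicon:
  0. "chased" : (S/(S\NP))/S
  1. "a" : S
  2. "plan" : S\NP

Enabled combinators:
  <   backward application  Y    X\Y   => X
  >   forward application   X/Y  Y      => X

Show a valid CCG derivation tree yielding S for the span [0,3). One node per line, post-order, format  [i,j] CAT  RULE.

[0,1] (S/(S\NP))/S  lex  "chased"
[1,2] S  lex  "a"
[0,2] S/(S\NP)  >  k=1
[2,3] S\NP  lex  "plan"
[0,3] S  >  k=2

[0,3] S   >
  [0,2] S/(S\NP)   >
    [0,1] "chased" : (S/(S\NP))/S
    [1,2] "a" : S
  [2,3] "plan" : S\NP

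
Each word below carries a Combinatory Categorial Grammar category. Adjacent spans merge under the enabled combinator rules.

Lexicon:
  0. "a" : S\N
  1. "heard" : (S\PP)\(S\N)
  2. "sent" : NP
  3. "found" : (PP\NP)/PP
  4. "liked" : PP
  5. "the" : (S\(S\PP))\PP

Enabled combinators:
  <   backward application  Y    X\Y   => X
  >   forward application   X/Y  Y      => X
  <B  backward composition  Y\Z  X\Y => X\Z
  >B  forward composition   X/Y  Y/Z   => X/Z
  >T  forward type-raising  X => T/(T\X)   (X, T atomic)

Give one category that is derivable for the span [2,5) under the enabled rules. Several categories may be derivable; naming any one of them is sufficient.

[0,6] S   <
  [0,2] S\PP   <
    [0,1] "a" : S\N
    [1,2] "heard" : (S\PP)\(S\N)
  [2,6] S\(S\PP)   <
    [2,5] PP   <
      [2,3] "sent" : NP
      [3,5] PP\NP   >
        [3,4] "found" : (PP\NP)/PP
        [4,5] "liked" : PP
    [5,6] "the" : (S\(S\PP))\PP

PP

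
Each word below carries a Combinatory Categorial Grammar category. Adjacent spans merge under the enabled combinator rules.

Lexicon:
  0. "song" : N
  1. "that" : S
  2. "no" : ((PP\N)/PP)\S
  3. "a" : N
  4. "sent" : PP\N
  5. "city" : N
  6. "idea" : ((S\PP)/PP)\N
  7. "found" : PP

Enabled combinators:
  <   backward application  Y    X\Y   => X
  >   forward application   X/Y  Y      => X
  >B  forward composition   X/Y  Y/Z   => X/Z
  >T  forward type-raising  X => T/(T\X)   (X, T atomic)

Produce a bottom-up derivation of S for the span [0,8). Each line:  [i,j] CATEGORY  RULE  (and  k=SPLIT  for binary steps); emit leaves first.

[0,8] S   <
  [0,5] PP   >
    [0,1] PP/(PP\N)   >T
      [0,1] "song" : N
    [1,5] PP\N   >
      [1,3] (PP\N)/PP   <
        [1,2] "that" : S
        [2,3] "no" : ((PP\N)/PP)\S
      [3,5] PP   >
        [3,4] PP/(PP\N)   >T
          [3,4] "a" : N
        [4,5] "sent" : PP\N
  [5,8] S\PP   >
    [5,7] (S\PP)/PP   <
      [5,6] "city" : N
      [6,7] "idea" : ((S\PP)/PP)\N
    [7,8] "found" : PP

[0,1] N  lex  "song"
[0,1] PP/(PP\N)  >T
[1,2] S  lex  "that"
[2,3] ((PP\N)/PP)\S  lex  "no"
[1,3] (PP\N)/PP  <  k=2
[3,4] N  lex  "a"
[3,4] PP/(PP\N)  >T
[4,5] PP\N  lex  "sent"
[3,5] PP  >  k=4
[1,5] PP\N  >  k=3
[0,5] PP  >  k=1
[5,6] N  lex  "city"
[6,7] ((S\PP)/PP)\N  lex  "idea"
[5,7] (S\PP)/PP  <  k=6
[7,8] PP  lex  "found"
[5,8] S\PP  >  k=7
[0,8] S  <  k=5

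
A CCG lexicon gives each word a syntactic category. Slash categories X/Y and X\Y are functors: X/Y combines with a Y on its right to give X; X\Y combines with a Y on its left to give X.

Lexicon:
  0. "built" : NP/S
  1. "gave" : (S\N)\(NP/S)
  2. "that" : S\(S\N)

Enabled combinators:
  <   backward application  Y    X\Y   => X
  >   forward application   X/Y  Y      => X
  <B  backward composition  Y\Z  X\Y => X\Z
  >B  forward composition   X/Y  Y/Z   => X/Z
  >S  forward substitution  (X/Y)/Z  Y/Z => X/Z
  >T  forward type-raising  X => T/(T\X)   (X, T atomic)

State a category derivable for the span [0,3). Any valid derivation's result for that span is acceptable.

S

[0,3] S   <
  [0,2] S\N   <
    [0,1] "built" : NP/S
    [1,2] "gave" : (S\N)\(NP/S)
  [2,3] "that" : S\(S\N)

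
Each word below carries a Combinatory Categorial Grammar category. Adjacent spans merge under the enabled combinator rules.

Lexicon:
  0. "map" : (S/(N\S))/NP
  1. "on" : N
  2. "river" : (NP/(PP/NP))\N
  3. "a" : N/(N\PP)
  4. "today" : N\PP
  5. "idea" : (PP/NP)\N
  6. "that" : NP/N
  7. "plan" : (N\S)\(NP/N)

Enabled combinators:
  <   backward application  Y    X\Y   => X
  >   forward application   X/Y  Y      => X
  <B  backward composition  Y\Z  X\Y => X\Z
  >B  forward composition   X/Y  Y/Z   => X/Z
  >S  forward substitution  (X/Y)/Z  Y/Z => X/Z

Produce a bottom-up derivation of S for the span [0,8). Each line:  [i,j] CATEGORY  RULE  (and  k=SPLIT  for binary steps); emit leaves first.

[0,8] S   >
  [0,6] S/(N\S)   >
    [0,1] "map" : (S/(N\S))/NP
    [1,6] NP   >
      [1,3] NP/(PP/NP)   <
        [1,2] "on" : N
        [2,3] "river" : (NP/(PP/NP))\N
      [3,6] PP/NP   <
        [3,5] N   >
          [3,4] "a" : N/(N\PP)
          [4,5] "today" : N\PP
        [5,6] "idea" : (PP/NP)\N
  [6,8] N\S   <
    [6,7] "that" : NP/N
    [7,8] "plan" : (N\S)\(NP/N)

[0,1] (S/(N\S))/NP  lex  "map"
[1,2] N  lex  "on"
[2,3] (NP/(PP/NP))\N  lex  "river"
[1,3] NP/(PP/NP)  <  k=2
[3,4] N/(N\PP)  lex  "a"
[4,5] N\PP  lex  "today"
[3,5] N  >  k=4
[5,6] (PP/NP)\N  lex  "idea"
[3,6] PP/NP  <  k=5
[1,6] NP  >  k=3
[0,6] S/(N\S)  >  k=1
[6,7] NP/N  lex  "that"
[7,8] (N\S)\(NP/N)  lex  "plan"
[6,8] N\S  <  k=7
[0,8] S  >  k=6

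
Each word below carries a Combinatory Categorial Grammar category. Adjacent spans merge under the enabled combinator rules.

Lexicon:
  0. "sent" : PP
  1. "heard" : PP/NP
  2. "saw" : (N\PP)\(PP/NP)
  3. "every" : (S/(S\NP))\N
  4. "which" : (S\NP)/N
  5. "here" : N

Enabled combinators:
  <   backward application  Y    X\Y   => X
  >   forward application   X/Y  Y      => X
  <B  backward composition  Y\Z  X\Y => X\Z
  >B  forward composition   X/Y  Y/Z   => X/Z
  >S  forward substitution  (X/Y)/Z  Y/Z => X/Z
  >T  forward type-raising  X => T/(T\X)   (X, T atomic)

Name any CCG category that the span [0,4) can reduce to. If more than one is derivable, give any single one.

S/(S\NP)

[0,6] S   >
  [0,4] S/(S\NP)   <
    [0,3] N   >
      [0,1] N/(N\PP)   >T
        [0,1] "sent" : PP
      [1,3] N\PP   <
        [1,2] "heard" : PP/NP
        [2,3] "saw" : (N\PP)\(PP/NP)
    [3,4] "every" : (S/(S\NP))\N
  [4,6] S\NP   >
    [4,5] "which" : (S\NP)/N
    [5,6] "here" : N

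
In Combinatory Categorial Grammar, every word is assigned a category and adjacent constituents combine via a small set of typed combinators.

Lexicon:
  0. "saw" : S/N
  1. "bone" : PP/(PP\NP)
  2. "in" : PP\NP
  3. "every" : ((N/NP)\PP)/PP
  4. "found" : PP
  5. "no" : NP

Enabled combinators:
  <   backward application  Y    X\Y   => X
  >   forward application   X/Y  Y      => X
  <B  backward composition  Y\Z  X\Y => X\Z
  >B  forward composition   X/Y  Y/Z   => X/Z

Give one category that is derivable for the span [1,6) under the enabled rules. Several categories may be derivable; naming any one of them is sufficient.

[0,6] S   >
  [0,1] "saw" : S/N
  [1,6] N   >
    [1,5] N/NP   <
      [1,3] PP   >
        [1,2] "bone" : PP/(PP\NP)
        [2,3] "in" : PP\NP
      [3,5] (N/NP)\PP   >
        [3,4] "every" : ((N/NP)\PP)/PP
        [4,5] "found" : PP
    [5,6] "no" : NP

N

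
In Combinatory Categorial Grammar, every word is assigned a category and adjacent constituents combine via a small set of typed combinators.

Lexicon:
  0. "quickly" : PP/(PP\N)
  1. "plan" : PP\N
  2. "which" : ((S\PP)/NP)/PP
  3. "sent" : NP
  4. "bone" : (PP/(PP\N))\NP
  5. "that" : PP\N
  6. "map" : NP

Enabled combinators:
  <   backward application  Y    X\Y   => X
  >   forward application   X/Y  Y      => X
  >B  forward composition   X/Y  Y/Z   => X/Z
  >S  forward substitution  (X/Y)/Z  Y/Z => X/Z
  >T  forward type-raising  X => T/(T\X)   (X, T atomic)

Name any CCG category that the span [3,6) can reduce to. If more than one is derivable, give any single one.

[0,7] S   <
  [0,2] PP   >
    [0,1] "quickly" : PP/(PP\N)
    [1,2] "plan" : PP\N
  [2,7] S\PP   >
    [2,6] (S\PP)/NP   >
      [2,3] "which" : ((S\PP)/NP)/PP
      [3,6] PP   >
        [3,5] PP/(PP\N)   <
          [3,4] "sent" : NP
          [4,5] "bone" : (PP/(PP\N))\NP
        [5,6] "that" : PP\N
    [6,7] "map" : NP

PP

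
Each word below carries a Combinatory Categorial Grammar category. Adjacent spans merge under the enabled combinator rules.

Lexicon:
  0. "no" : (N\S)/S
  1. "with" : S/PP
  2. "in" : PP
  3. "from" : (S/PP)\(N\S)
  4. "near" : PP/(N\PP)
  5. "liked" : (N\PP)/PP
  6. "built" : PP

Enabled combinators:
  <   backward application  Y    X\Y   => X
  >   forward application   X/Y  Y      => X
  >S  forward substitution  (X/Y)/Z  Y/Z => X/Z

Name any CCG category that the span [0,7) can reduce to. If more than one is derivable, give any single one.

[0,7] S   >
  [0,4] S/PP   <
    [0,3] N\S   >
      [0,1] "no" : (N\S)/S
      [1,3] S   >
        [1,2] "with" : S/PP
        [2,3] "in" : PP
    [3,4] "from" : (S/PP)\(N\S)
  [4,7] PP   >
    [4,5] "near" : PP/(N\PP)
    [5,7] N\PP   >
      [5,6] "liked" : (N\PP)/PP
      [6,7] "built" : PP

S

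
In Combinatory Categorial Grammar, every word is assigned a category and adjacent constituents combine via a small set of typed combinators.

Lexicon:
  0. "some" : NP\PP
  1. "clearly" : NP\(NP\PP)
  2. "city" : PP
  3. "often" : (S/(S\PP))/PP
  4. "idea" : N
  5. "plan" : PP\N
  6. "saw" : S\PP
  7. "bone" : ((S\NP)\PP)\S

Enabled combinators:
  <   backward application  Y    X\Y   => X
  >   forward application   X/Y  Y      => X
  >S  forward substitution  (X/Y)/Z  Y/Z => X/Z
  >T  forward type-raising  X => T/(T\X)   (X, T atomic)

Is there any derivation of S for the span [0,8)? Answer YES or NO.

[0,8] S   <
  [0,2] NP   <
    [0,1] "some" : NP\PP
    [1,2] "clearly" : NP\(NP\PP)
  [2,8] S\NP   <
    [2,3] "city" : PP
    [3,8] (S\NP)\PP   <
      [3,7] S   >
        [3,6] S/(S\PP)   >
          [3,4] "often" : (S/(S\PP))/PP
          [4,6] PP   <
            [4,5] "idea" : N
            [5,6] "plan" : PP\N
        [6,7] "saw" : S\PP
      [7,8] "bone" : ((S\NP)\PP)\S

YES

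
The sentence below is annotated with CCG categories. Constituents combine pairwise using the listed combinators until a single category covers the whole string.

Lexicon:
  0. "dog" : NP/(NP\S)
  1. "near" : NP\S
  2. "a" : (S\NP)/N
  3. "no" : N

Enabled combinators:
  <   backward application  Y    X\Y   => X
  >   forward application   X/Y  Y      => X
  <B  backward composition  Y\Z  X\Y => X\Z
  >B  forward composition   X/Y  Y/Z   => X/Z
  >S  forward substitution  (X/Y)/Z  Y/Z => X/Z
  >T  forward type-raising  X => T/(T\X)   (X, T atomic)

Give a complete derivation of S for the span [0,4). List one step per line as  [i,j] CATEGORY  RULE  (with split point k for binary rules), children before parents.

[0,4] S   <
  [0,2] NP   >
    [0,1] "dog" : NP/(NP\S)
    [1,2] "near" : NP\S
  [2,4] S\NP   >
    [2,3] "a" : (S\NP)/N
    [3,4] "no" : N

[0,1] NP/(NP\S)  lex  "dog"
[1,2] NP\S  lex  "near"
[0,2] NP  >  k=1
[2,3] (S\NP)/N  lex  "a"
[3,4] N  lex  "no"
[2,4] S\NP  >  k=3
[0,4] S  <  k=2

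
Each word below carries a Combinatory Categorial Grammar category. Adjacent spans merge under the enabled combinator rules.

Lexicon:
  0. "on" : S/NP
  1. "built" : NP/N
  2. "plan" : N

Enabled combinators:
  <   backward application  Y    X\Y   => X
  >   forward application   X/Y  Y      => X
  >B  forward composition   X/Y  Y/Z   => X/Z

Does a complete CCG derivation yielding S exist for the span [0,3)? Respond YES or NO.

YES

[0,3] S   >
  [0,1] "on" : S/NP
  [1,3] NP   >
    [1,2] "built" : NP/N
    [2,3] "plan" : N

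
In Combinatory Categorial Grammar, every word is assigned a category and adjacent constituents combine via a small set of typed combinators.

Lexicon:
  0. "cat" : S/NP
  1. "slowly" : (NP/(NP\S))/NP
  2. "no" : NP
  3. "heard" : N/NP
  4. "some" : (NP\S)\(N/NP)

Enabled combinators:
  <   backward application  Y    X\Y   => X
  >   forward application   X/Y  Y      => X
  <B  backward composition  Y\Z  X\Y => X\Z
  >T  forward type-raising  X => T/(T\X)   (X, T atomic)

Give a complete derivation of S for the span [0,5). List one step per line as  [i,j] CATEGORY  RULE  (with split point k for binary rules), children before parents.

[0,1] S/NP  lex  "cat"
[1,2] (NP/(NP\S))/NP  lex  "slowly"
[2,3] NP  lex  "no"
[1,3] NP/(NP\S)  >  k=2
[3,4] N/NP  lex  "heard"
[4,5] (NP\S)\(N/NP)  lex  "some"
[3,5] NP\S  <  k=4
[1,5] NP  >  k=3
[0,5] S  >  k=1

[0,5] S   >
  [0,1] "cat" : S/NP
  [1,5] NP   >
    [1,3] NP/(NP\S)   >
      [1,2] "slowly" : (NP/(NP\S))/NP
      [2,3] "no" : NP
    [3,5] NP\S   <
      [3,4] "heard" : N/NP
      [4,5] "some" : (NP\S)\(N/NP)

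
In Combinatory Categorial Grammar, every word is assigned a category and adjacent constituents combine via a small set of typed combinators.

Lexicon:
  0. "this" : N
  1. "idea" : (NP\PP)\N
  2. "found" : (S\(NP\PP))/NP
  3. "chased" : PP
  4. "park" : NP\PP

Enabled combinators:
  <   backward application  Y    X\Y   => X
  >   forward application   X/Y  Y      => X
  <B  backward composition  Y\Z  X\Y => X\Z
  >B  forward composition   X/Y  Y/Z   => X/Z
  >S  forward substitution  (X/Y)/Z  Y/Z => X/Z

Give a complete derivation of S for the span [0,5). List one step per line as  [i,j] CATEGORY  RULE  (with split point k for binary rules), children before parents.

[0,5] S   <
  [0,2] NP\PP   <
    [0,1] "this" : N
    [1,2] "idea" : (NP\PP)\N
  [2,5] S\(NP\PP)   >
    [2,3] "found" : (S\(NP\PP))/NP
    [3,5] NP   <
      [3,4] "chased" : PP
      [4,5] "park" : NP\PP

[0,1] N  lex  "this"
[1,2] (NP\PP)\N  lex  "idea"
[0,2] NP\PP  <  k=1
[2,3] (S\(NP\PP))/NP  lex  "found"
[3,4] PP  lex  "chased"
[4,5] NP\PP  lex  "park"
[3,5] NP  <  k=4
[2,5] S\(NP\PP)  >  k=3
[0,5] S  <  k=2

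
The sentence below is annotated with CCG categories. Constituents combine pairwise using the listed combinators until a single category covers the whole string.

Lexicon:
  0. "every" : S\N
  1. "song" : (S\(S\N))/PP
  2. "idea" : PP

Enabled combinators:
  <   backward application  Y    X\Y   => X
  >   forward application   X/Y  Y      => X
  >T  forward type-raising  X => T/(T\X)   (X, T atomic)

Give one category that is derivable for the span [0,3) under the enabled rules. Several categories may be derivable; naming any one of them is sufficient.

S

[0,3] S   <
  [0,1] "every" : S\N
  [1,3] S\(S\N)   >
    [1,2] "song" : (S\(S\N))/PP
    [2,3] "idea" : PP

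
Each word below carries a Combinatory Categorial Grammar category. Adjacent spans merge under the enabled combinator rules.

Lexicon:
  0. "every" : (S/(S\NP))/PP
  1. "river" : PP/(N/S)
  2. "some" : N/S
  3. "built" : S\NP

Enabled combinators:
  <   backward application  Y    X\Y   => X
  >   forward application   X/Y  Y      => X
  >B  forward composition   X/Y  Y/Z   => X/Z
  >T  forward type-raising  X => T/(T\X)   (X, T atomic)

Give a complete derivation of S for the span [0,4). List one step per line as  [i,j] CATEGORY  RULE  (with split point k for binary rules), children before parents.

[0,1] (S/(S\NP))/PP  lex  "every"
[1,2] PP/(N/S)  lex  "river"
[2,3] N/S  lex  "some"
[1,3] PP  >  k=2
[0,3] S/(S\NP)  >  k=1
[3,4] S\NP  lex  "built"
[0,4] S  >  k=3

[0,4] S   >
  [0,3] S/(S\NP)   >
    [0,1] "every" : (S/(S\NP))/PP
    [1,3] PP   >
      [1,2] "river" : PP/(N/S)
      [2,3] "some" : N/S
  [3,4] "built" : S\NP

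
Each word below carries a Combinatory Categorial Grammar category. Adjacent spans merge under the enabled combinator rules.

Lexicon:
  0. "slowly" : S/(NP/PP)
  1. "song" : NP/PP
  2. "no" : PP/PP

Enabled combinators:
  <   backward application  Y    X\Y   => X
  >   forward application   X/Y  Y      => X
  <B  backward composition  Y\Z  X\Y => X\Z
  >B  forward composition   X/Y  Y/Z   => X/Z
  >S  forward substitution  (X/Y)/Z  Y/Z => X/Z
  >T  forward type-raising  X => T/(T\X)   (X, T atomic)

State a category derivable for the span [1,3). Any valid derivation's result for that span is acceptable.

[0,3] S   >
  [0,1] "slowly" : S/(NP/PP)
  [1,3] NP/PP   >B
    [1,2] "song" : NP/PP
    [2,3] "no" : PP/PP

NP/PP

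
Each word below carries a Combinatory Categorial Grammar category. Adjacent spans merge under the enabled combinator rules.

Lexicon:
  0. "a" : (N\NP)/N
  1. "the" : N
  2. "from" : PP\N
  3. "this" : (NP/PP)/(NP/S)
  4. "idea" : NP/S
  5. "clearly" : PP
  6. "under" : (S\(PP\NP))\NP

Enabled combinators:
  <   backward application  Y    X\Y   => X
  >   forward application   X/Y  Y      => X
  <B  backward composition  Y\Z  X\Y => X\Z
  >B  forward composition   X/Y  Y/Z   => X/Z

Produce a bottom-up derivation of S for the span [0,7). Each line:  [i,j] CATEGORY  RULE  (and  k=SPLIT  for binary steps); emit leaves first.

[0,7] S   <
  [0,3] PP\NP   <B
    [0,2] N\NP   >
      [0,1] "a" : (N\NP)/N
      [1,2] "the" : N
    [2,3] "from" : PP\N
  [3,7] S\(PP\NP)   <
    [3,6] NP   >
      [3,5] NP/PP   >
        [3,4] "this" : (NP/PP)/(NP/S)
        [4,5] "idea" : NP/S
      [5,6] "clearly" : PP
    [6,7] "under" : (S\(PP\NP))\NP

[0,1] (N\NP)/N  lex  "a"
[1,2] N  lex  "the"
[0,2] N\NP  >  k=1
[2,3] PP\N  lex  "from"
[0,3] PP\NP  <B  k=2
[3,4] (NP/PP)/(NP/S)  lex  "this"
[4,5] NP/S  lex  "idea"
[3,5] NP/PP  >  k=4
[5,6] PP  lex  "clearly"
[3,6] NP  >  k=5
[6,7] (S\(PP\NP))\NP  lex  "under"
[3,7] S\(PP\NP)  <  k=6
[0,7] S  <  k=3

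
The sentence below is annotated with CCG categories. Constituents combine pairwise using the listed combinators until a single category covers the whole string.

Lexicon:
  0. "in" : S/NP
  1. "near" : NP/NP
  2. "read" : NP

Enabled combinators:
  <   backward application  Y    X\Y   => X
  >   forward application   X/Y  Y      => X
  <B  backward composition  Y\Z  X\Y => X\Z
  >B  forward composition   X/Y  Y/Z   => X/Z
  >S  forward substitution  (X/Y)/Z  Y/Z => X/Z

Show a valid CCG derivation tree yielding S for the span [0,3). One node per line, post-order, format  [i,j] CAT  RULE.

[0,1] S/NP  lex  "in"
[1,2] NP/NP  lex  "near"
[0,2] S/NP  >B  k=1
[2,3] NP  lex  "read"
[0,3] S  >  k=2

[0,3] S   >
  [0,2] S/NP   >B
    [0,1] "in" : S/NP
    [1,2] "near" : NP/NP
  [2,3] "read" : NP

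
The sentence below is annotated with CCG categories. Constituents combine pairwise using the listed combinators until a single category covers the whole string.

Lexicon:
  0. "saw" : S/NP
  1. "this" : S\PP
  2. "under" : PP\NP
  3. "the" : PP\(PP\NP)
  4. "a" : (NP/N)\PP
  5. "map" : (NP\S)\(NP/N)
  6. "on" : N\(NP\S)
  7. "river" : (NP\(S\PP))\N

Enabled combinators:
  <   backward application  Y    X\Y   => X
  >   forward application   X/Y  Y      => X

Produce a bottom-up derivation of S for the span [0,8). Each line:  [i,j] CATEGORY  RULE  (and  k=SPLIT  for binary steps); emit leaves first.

[0,1] S/NP  lex  "saw"
[1,2] S\PP  lex  "this"
[2,3] PP\NP  lex  "under"
[3,4] PP\(PP\NP)  lex  "the"
[2,4] PP  <  k=3
[4,5] (NP/N)\PP  lex  "a"
[2,5] NP/N  <  k=4
[5,6] (NP\S)\(NP/N)  lex  "map"
[2,6] NP\S  <  k=5
[6,7] N\(NP\S)  lex  "on"
[2,7] N  <  k=6
[7,8] (NP\(S\PP))\N  lex  "river"
[2,8] NP\(S\PP)  <  k=7
[1,8] NP  <  k=2
[0,8] S  >  k=1

[0,8] S   >
  [0,1] "saw" : S/NP
  [1,8] NP   <
    [1,2] "this" : S\PP
    [2,8] NP\(S\PP)   <
      [2,7] N   <
        [2,6] NP\S   <
          [2,5] NP/N   <
            [2,4] PP   <
              [2,3] "under" : PP\NP
              [3,4] "the" : PP\(PP\NP)
            [4,5] "a" : (NP/N)\PP
          [5,6] "map" : (NP\S)\(NP/N)
        [6,7] "on" : N\(NP\S)
      [7,8] "river" : (NP\(S\PP))\N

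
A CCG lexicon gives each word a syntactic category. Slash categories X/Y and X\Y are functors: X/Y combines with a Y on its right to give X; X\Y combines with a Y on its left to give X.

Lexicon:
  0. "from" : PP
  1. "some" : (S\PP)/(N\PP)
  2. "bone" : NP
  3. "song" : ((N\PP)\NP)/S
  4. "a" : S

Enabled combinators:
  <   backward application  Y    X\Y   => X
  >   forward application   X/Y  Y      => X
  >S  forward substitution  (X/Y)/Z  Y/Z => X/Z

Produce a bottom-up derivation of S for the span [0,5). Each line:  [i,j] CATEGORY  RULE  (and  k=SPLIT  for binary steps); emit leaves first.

[0,5] S   <
  [0,1] "from" : PP
  [1,5] S\PP   >
    [1,2] "some" : (S\PP)/(N\PP)
    [2,5] N\PP   <
      [2,3] "bone" : NP
      [3,5] (N\PP)\NP   >
        [3,4] "song" : ((N\PP)\NP)/S
        [4,5] "a" : S

[0,1] PP  lex  "from"
[1,2] (S\PP)/(N\PP)  lex  "some"
[2,3] NP  lex  "bone"
[3,4] ((N\PP)\NP)/S  lex  "song"
[4,5] S  lex  "a"
[3,5] (N\PP)\NP  >  k=4
[2,5] N\PP  <  k=3
[1,5] S\PP  >  k=2
[0,5] S  <  k=1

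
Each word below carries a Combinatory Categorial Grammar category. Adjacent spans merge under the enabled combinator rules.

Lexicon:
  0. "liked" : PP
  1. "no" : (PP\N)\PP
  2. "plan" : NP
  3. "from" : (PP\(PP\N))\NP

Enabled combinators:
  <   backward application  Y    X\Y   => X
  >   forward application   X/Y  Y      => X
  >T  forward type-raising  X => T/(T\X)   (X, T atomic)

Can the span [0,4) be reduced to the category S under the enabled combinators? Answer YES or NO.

PP (PP\N)\PP NP (PP\(PP\N))\NP
CKY chart[0,4] = {N/(N\PP), NP/(NP\PP), PP, PP/(PP\PP), S/(S\PP)}; S ∉ chart

NO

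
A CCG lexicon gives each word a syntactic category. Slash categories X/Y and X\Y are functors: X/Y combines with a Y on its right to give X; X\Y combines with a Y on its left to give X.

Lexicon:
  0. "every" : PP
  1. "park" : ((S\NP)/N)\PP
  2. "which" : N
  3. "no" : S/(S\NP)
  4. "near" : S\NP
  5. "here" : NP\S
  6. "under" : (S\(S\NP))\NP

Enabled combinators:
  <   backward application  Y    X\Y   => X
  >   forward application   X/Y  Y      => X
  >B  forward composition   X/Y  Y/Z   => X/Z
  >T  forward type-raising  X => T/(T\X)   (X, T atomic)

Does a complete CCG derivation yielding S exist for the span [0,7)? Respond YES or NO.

YES

[0,7] S   <
  [0,3] S\NP   >
    [0,2] (S\NP)/N   <
      [0,1] "every" : PP
      [1,2] "park" : ((S\NP)/N)\PP
    [2,3] "which" : N
  [3,7] S\(S\NP)   <
    [3,6] NP   <
      [3,5] S   >
        [3,4] "no" : S/(S\NP)
        [4,5] "near" : S\NP
      [5,6] "here" : NP\S
    [6,7] "under" : (S\(S\NP))\NP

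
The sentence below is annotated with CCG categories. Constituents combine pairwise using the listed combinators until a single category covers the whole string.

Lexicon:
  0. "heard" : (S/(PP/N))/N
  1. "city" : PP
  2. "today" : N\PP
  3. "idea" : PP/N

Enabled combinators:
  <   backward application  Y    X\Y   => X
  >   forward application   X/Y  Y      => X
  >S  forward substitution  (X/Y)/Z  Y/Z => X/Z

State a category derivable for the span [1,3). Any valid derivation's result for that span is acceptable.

N

[0,4] S   >
  [0,3] S/(PP/N)   >
    [0,1] "heard" : (S/(PP/N))/N
    [1,3] N   <
      [1,2] "city" : PP
      [2,3] "today" : N\PP
  [3,4] "idea" : PP/N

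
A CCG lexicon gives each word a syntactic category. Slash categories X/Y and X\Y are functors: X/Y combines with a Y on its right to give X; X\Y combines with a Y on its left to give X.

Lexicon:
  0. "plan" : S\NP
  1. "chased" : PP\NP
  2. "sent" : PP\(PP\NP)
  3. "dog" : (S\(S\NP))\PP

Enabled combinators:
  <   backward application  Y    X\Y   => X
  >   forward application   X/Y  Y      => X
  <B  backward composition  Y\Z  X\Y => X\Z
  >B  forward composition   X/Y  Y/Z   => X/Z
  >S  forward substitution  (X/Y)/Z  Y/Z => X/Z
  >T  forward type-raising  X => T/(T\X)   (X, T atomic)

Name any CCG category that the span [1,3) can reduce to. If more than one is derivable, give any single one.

[0,4] S   <
  [0,1] "plan" : S\NP
  [1,4] S\(S\NP)   <
    [1,3] PP   <
      [1,2] "chased" : PP\NP
      [2,3] "sent" : PP\(PP\NP)
    [3,4] "dog" : (S\(S\NP))\PP

PP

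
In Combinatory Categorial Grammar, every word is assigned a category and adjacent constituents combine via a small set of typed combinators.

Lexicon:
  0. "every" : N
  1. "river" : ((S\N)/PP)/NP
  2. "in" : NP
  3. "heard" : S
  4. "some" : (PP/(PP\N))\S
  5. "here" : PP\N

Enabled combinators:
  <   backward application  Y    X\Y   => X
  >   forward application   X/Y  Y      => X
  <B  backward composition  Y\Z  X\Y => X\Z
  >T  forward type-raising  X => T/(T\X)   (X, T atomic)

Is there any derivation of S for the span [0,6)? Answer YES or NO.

YES

[0,6] S   >
  [0,1] S/(S\N)   >T
    [0,1] "every" : N
  [1,6] S\N   >
    [1,3] (S\N)/PP   >
      [1,2] "river" : ((S\N)/PP)/NP
      [2,3] "in" : NP
    [3,6] PP   >
      [3,5] PP/(PP\N)   <
        [3,4] "heard" : S
        [4,5] "some" : (PP/(PP\N))\S
      [5,6] "here" : PP\N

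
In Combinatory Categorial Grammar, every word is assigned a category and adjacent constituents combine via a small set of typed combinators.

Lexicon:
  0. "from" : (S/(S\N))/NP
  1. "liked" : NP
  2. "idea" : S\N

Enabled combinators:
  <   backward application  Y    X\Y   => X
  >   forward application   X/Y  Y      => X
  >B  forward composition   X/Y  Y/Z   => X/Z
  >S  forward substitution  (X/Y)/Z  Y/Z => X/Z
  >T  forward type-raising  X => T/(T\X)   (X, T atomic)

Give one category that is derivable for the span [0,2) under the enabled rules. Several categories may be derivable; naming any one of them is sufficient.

S/(S\N)

[0,3] S   >
  [0,2] S/(S\N)   >
    [0,1] "from" : (S/(S\N))/NP
    [1,2] "liked" : NP
  [2,3] "idea" : S\N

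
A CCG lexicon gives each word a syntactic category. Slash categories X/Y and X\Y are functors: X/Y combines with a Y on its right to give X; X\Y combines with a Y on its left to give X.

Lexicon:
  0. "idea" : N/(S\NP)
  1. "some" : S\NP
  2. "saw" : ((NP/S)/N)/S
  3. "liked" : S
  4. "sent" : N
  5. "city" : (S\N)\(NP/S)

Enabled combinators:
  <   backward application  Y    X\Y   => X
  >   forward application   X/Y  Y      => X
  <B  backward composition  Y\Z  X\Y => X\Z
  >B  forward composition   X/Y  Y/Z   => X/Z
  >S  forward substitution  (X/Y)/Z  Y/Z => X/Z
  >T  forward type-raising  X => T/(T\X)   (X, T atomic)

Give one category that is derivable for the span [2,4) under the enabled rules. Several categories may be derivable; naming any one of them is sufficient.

[0,6] S   <
  [0,2] N   >
    [0,1] "idea" : N/(S\NP)
    [1,2] "some" : S\NP
  [2,6] S\N   <
    [2,5] NP/S   >
      [2,4] (NP/S)/N   >
        [2,3] "saw" : ((NP/S)/N)/S
        [3,4] "liked" : S
      [4,5] "sent" : N
    [5,6] "city" : (S\N)\(NP/S)

(NP/S)/N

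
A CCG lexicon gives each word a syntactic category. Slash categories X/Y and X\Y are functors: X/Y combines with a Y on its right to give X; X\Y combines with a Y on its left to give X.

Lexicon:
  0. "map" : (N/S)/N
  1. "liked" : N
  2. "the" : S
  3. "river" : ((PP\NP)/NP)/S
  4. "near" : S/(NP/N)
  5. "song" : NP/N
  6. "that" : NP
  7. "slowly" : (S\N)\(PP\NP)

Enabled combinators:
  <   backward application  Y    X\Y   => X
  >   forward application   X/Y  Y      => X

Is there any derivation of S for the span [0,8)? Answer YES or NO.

YES

[0,8] S   <
  [0,3] N   >
    [0,2] N/S   >
      [0,1] "map" : (N/S)/N
      [1,2] "liked" : N
    [2,3] "the" : S
  [3,8] S\N   <
    [3,7] PP\NP   >
      [3,6] (PP\NP)/NP   >
        [3,4] "river" : ((PP\NP)/NP)/S
        [4,6] S   >
          [4,5] "near" : S/(NP/N)
          [5,6] "song" : NP/N
      [6,7] "that" : NP
    [7,8] "slowly" : (S\N)\(PP\NP)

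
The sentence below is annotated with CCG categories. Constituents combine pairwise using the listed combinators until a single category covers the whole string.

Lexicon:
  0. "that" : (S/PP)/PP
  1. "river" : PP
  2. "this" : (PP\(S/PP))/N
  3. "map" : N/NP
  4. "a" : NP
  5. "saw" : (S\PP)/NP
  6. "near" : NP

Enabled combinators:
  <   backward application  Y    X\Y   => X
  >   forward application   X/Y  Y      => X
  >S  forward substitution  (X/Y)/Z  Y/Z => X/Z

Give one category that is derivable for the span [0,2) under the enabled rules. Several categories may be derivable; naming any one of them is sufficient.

S/PP

[0,7] S   <
  [0,5] PP   <
    [0,2] S/PP   >
      [0,1] "that" : (S/PP)/PP
      [1,2] "river" : PP
    [2,5] PP\(S/PP)   >
      [2,3] "this" : (PP\(S/PP))/N
      [3,5] N   >
        [3,4] "map" : N/NP
        [4,5] "a" : NP
  [5,7] S\PP   >
    [5,6] "saw" : (S\PP)/NP
    [6,7] "near" : NP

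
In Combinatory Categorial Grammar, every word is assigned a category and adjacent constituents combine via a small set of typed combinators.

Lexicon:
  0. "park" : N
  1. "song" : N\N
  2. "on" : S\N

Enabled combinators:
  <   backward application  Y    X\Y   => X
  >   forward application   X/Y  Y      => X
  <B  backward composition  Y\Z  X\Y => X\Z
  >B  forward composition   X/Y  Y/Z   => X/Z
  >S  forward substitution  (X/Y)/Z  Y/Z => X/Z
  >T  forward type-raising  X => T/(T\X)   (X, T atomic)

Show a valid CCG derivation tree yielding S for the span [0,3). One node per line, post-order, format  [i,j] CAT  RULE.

[0,3] S   >
  [0,1] S/(S\N)   >T
    [0,1] "park" : N
  [1,3] S\N   <B
    [1,2] "song" : N\N
    [2,3] "on" : S\N

[0,1] N  lex  "park"
[0,1] S/(S\N)  >T
[1,2] N\N  lex  "song"
[2,3] S\N  lex  "on"
[1,3] S\N  <B  k=2
[0,3] S  >  k=1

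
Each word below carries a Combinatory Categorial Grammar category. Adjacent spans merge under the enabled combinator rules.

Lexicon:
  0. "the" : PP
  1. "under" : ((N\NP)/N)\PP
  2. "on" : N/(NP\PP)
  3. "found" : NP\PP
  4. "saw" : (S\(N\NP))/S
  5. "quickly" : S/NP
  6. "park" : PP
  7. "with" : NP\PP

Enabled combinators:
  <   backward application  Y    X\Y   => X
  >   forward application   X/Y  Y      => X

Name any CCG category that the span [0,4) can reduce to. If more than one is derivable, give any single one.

[0,8] S   <
  [0,4] N\NP   >
    [0,2] (N\NP)/N   <
      [0,1] "the" : PP
      [1,2] "under" : ((N\NP)/N)\PP
    [2,4] N   >
      [2,3] "on" : N/(NP\PP)
      [3,4] "found" : NP\PP
  [4,8] S\(N\NP)   >
    [4,5] "saw" : (S\(N\NP))/S
    [5,8] S   >
      [5,6] "quickly" : S/NP
      [6,8] NP   <
        [6,7] "park" : PP
        [7,8] "with" : NP\PP

N\NP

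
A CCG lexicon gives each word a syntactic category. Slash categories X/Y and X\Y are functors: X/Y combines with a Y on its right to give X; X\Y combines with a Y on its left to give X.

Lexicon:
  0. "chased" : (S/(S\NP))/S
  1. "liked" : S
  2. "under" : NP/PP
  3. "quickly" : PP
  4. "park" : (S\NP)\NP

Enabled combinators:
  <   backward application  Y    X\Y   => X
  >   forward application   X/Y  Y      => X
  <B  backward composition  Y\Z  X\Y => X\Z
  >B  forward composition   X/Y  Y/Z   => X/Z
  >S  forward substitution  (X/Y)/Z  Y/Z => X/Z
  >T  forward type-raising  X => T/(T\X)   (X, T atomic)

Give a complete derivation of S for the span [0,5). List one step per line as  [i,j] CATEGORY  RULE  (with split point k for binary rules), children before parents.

[0,1] (S/(S\NP))/S  lex  "chased"
[1,2] S  lex  "liked"
[0,2] S/(S\NP)  >  k=1
[2,3] NP/PP  lex  "under"
[3,4] PP  lex  "quickly"
[2,4] NP  >  k=3
[4,5] (S\NP)\NP  lex  "park"
[2,5] S\NP  <  k=4
[0,5] S  >  k=2

[0,5] S   >
  [0,2] S/(S\NP)   >
    [0,1] "chased" : (S/(S\NP))/S
    [1,2] "liked" : S
  [2,5] S\NP   <
    [2,4] NP   >
      [2,3] "under" : NP/PP
      [3,4] "quickly" : PP
    [4,5] "park" : (S\NP)\NP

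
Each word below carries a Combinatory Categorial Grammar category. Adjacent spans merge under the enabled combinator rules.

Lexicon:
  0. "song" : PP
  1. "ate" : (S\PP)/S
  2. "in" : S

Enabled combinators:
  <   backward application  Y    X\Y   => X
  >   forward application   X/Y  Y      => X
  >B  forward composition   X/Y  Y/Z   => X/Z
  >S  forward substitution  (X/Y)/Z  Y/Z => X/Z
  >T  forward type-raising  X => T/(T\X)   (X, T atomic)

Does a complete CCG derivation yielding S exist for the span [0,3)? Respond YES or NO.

[0,3] S   >
  [0,1] S/(S\PP)   >T
    [0,1] "song" : PP
  [1,3] S\PP   >
    [1,2] "ate" : (S\PP)/S
    [2,3] "in" : S

YES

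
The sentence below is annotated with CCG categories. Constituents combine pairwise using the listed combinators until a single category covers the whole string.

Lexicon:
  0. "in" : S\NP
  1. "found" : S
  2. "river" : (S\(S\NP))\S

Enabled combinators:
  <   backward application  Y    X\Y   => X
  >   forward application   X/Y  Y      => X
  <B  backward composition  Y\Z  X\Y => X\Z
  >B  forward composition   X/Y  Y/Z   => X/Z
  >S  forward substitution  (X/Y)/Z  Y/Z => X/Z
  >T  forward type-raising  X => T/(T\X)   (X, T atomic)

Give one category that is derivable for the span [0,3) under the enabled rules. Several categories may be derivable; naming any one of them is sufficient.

S

[0,3] S   <
  [0,1] "in" : S\NP
  [1,3] S\(S\NP)   <
    [1,2] "found" : S
    [2,3] "river" : (S\(S\NP))\S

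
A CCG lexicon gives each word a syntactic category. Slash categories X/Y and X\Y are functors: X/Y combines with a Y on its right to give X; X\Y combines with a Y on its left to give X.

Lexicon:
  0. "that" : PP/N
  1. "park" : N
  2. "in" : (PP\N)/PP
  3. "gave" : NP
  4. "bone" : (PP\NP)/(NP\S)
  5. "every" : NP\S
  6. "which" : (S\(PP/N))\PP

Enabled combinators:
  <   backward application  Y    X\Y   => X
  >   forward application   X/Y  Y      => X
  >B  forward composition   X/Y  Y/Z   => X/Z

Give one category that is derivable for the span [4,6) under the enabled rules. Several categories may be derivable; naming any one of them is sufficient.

[0,7] S   <
  [0,1] "that" : PP/N
  [1,7] S\(PP/N)   <
    [1,6] PP   <
      [1,2] "park" : N
      [2,6] PP\N   >
        [2,3] "in" : (PP\N)/PP
        [3,6] PP   <
          [3,4] "gave" : NP
          [4,6] PP\NP   >
            [4,5] "bone" : (PP\NP)/(NP\S)
            [5,6] "every" : NP\S
    [6,7] "which" : (S\(PP/N))\PP

PP\NP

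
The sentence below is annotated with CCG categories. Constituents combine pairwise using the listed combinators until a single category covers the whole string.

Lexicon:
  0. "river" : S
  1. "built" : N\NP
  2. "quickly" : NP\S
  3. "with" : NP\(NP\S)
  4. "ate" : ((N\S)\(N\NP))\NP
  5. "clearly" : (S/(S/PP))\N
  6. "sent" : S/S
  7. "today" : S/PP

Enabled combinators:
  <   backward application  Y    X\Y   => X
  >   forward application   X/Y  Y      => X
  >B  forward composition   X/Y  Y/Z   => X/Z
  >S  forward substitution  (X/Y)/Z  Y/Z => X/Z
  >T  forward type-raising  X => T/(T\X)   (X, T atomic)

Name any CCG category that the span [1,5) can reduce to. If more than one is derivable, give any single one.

[0,8] S   >
  [0,6] S/(S/PP)   <
    [0,5] N   >
      [0,1] N/(N\S)   >T
        [0,1] "river" : S
      [1,5] N\S   <
        [1,2] "built" : N\NP
        [2,5] (N\S)\(N\NP)   <
          [2,4] NP   <
            [2,3] "quickly" : NP\S
            [3,4] "with" : NP\(NP\S)
          [4,5] "ate" : ((N\S)\(N\NP))\NP
    [5,6] "clearly" : (S/(S/PP))\N
  [6,8] S/PP   >B
    [6,7] "sent" : S/S
    [7,8] "today" : S/PP

N\S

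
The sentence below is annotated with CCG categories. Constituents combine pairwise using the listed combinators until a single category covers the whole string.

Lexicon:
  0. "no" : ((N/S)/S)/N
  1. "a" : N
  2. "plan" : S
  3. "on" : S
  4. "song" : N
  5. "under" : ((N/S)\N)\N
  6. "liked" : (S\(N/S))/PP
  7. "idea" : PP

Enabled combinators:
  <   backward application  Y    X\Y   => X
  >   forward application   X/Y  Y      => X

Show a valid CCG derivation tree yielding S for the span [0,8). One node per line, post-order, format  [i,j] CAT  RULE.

[0,1] ((N/S)/S)/N  lex  "no"
[1,2] N  lex  "a"
[0,2] (N/S)/S  >  k=1
[2,3] S  lex  "plan"
[0,3] N/S  >  k=2
[3,4] S  lex  "on"
[0,4] N  >  k=3
[4,5] N  lex  "song"
[5,6] ((N/S)\N)\N  lex  "under"
[4,6] (N/S)\N  <  k=5
[0,6] N/S  <  k=4
[6,7] (S\(N/S))/PP  lex  "liked"
[7,8] PP  lex  "idea"
[6,8] S\(N/S)  >  k=7
[0,8] S  <  k=6

[0,8] S   <
  [0,6] N/S   <
    [0,4] N   >
      [0,3] N/S   >
        [0,2] (N/S)/S   >
          [0,1] "no" : ((N/S)/S)/N
          [1,2] "a" : N
        [2,3] "plan" : S
      [3,4] "on" : S
    [4,6] (N/S)\N   <
      [4,5] "song" : N
      [5,6] "under" : ((N/S)\N)\N
  [6,8] S\(N/S)   >
    [6,7] "liked" : (S\(N/S))/PP
    [7,8] "idea" : PP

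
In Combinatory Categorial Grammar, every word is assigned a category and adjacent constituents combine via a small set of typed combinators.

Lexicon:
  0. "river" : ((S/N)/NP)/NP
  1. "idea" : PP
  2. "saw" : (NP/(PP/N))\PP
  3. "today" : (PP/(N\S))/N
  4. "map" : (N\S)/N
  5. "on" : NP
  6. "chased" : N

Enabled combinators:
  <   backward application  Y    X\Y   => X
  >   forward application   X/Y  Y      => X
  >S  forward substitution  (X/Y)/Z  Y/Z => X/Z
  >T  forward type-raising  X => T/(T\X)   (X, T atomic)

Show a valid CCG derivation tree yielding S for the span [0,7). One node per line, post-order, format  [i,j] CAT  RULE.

[0,1] ((S/N)/NP)/NP  lex  "river"
[1,2] PP  lex  "idea"
[2,3] (NP/(PP/N))\PP  lex  "saw"
[1,3] NP/(PP/N)  <  k=2
[3,4] (PP/(N\S))/N  lex  "today"
[4,5] (N\S)/N  lex  "map"
[3,5] PP/N  >S  k=4
[1,5] NP  >  k=3
[0,5] (S/N)/NP  >  k=1
[5,6] NP  lex  "on"
[0,6] S/N  >  k=5
[6,7] N  lex  "chased"
[0,7] S  >  k=6

[0,7] S   >
  [0,6] S/N   >
    [0,5] (S/N)/NP   >
      [0,1] "river" : ((S/N)/NP)/NP
      [1,5] NP   >
        [1,3] NP/(PP/N)   <
          [1,2] "idea" : PP
          [2,3] "saw" : (NP/(PP/N))\PP
        [3,5] PP/N   >S
          [3,4] "today" : (PP/(N\S))/N
          [4,5] "map" : (N\S)/N
    [5,6] "on" : NP
  [6,7] "chased" : N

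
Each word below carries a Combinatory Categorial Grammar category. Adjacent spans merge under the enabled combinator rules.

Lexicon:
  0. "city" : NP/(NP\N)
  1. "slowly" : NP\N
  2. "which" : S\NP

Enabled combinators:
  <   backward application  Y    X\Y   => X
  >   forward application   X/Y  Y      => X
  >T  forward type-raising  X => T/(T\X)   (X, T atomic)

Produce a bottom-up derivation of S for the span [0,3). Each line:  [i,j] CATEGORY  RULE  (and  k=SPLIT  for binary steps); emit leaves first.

[0,1] NP/(NP\N)  lex  "city"
[1,2] NP\N  lex  "slowly"
[0,2] NP  >  k=1
[2,3] S\NP  lex  "which"
[0,3] S  <  k=2

[0,3] S   <
  [0,2] NP   >
    [0,1] "city" : NP/(NP\N)
    [1,2] "slowly" : NP\N
  [2,3] "which" : S\NP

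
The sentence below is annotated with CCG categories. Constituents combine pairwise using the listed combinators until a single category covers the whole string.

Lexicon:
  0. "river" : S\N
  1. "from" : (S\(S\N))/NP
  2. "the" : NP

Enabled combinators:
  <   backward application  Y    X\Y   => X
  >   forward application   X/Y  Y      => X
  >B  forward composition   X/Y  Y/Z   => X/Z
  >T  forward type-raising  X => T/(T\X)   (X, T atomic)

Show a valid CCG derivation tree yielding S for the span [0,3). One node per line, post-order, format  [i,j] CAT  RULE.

[0,1] S\N  lex  "river"
[1,2] (S\(S\N))/NP  lex  "from"
[2,3] NP  lex  "the"
[1,3] S\(S\N)  >  k=2
[0,3] S  <  k=1

[0,3] S   <
  [0,1] "river" : S\N
  [1,3] S\(S\N)   >
    [1,2] "from" : (S\(S\N))/NP
    [2,3] "the" : NP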